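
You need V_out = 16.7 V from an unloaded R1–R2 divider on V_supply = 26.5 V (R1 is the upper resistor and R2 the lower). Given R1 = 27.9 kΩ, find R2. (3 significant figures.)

V_out/V_supply = R2/(R1+R2) = 0.6302.
R2 = R1 · 0.6302/(1 − 0.6302) = 47.54 kΩ.

R2 ≈ 47.5 kΩ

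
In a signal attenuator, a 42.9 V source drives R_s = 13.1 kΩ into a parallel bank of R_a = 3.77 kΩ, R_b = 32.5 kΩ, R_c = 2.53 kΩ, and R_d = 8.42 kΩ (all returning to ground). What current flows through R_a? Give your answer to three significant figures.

I ≈ 0.980 mA

Combine the parallel branches: R_p = (1/3.77 + 1/32.5 + 1/2.53 + 1/8.42)⁻¹ = 1.235 kΩ.
V_A by voltage divider: V_A = 42.9 × 1.235/(13.1 + 1.235) = 3.695 V.
I(R_a) = V_A / R_a = 3.695/3.77 = 0.9800 mA.
(Equivalently: I_total = 2.993 mA, then current-divider fraction G_k/ΣG = 0.3275.)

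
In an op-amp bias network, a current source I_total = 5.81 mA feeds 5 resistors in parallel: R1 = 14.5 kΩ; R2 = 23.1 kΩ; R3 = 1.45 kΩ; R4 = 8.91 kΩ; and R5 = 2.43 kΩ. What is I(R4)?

Conductances: ΣG = 1/14.5 + 1/23.1 + 1/1.45 + 1/8.91 + 1/2.43 = 1.326 (1/kΩ).
Current divider: I(R4) = I_total · G_k/ΣG = 5.81 × (0.1122/1.326) = 5.81 × 0.08466 = 0.4919 mA.

I ≈ 0.492 mA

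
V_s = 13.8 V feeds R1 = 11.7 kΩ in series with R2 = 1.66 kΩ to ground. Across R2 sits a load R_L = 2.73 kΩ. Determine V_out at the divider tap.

V_out ≈ 1.12 V

First combine the lower leg with the load: R2 ‖ R_L = 1.032 kΩ.
Now apply the divider: V_out = 13.8 × 0.08108 = 1.119 V.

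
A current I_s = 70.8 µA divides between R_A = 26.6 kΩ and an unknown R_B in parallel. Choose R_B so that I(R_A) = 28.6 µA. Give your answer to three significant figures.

R_B ≈ 18.0 kΩ

In a two-way split, I_A/I_s = R_B/(R_A + R_B).
28.6/70.8 = R_B/(R_A + R_B) → R_B = R_A · (0.4040)/(1 − 0.4040) = 26.6 × 0.6777 = 18.03 kΩ.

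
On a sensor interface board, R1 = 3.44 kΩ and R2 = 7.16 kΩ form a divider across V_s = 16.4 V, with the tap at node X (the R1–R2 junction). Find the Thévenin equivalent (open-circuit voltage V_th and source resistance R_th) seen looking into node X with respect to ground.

V_th ≈ 11.1 V, R_th ≈ 2.32 kΩ

Open-circuit (no load on X): V_th = V_s · R2/(R1 + R2) = 16.4 × 7.16/(3.440 + 7.16) = 11.08 V.
With V_s suppressed (replaced by a short), R_th = R1 ‖ R2 = (3.440 × 7.16)/(3.440 + 7.16) = 2.324 kΩ.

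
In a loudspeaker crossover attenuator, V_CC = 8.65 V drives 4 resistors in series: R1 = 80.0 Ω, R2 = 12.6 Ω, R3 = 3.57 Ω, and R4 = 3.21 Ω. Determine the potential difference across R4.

V ≈ 0.279 V

Series total: ΣR = 80.0 + 12.6 + 3.57 + 3.21 = 99.38 Ω.
Voltage divider: V = V_CC · (3.210 / 99.38) = 8.65 × 0.03230 = 0.2794 V.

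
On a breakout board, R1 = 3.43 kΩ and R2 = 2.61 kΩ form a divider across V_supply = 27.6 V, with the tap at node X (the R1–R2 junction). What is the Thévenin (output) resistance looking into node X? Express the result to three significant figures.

With V_supply suppressed (replaced by a short), R_th = R1 ‖ R2 = (3.430 × 2.61)/(3.430 + 2.61) = 1.482 kΩ.

R_th ≈ 1.48 kΩ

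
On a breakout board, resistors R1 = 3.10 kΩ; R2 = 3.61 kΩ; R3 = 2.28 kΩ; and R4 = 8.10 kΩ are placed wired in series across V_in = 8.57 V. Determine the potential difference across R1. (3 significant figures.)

V ≈ 1.55 V

Series total: ΣR = 3.10 + 3.61 + 2.28 + 8.10 = 17.09 kΩ.
By the voltage-divider rule, V = 8.57 × 3.100/17.09 = 1.555 V.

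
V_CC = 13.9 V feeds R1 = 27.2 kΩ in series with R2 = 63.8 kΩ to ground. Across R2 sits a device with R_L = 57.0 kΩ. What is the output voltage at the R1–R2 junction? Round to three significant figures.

V_out ≈ 7.30 V

R2 ‖ R_L = (63.8 × 57.0)/(63.8 + 57.0) = 30.10 kΩ.
Voltage divider with the loaded lower leg: V_out = 13.9 × 30.10/(27.2 + 30.10) = 13.9 × 0.5253 = 7.302 V.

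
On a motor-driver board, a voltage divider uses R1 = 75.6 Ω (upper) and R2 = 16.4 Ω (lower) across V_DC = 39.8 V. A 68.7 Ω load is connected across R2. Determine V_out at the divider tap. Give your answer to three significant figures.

First combine the lower leg with the load: R2 ‖ R_L = 13.24 Ω.
Then V_out = V_DC · R2'/(R1 + R2') = 39.8 × 13.24/88.84 = 5.931 V.

V_out ≈ 5.93 V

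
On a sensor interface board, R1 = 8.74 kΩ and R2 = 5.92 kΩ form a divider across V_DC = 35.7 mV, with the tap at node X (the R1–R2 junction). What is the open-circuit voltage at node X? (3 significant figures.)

V_th ≈ 14.4 mV

V_th is the unloaded tap voltage: V_DC · R2/(R1+R2) = 35.7 × 0.4038 = 14.42 mV.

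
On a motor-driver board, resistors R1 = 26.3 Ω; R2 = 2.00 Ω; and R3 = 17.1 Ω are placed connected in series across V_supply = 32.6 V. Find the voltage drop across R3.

Series total: ΣR = 26.3 + 2.00 + 17.1 = 45.40 Ω.
By the voltage-divider rule, V = 32.6 × 17.10/45.40 = 12.28 V.

V ≈ 12.3 V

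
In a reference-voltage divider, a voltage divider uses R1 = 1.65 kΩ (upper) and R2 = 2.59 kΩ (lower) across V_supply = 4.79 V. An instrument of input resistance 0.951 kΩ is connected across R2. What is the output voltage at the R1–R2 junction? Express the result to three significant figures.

R2 ‖ R_L = (2.59 × 0.951)/(2.59 + 0.951) = 0.6956 kΩ.
Then V_out = V_supply · R2'/(R1 + R2') = 4.79 × 0.6956/2.346 = 1.420 V.
(Unloaded it would be 2.93 V; the load pulls it down.)

V_out ≈ 1.42 V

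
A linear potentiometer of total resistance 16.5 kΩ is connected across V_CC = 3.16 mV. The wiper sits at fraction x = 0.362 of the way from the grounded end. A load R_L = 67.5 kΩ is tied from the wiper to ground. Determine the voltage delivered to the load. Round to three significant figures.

Split the track: R_lower = x·R_p = 5.973 kΩ, R_upper = (1−x)·R_p = 10.53 kΩ.
(x·R_p) ‖ R_L = 5.487 kΩ.
Loaded-divider output: V_out = 3.16 × 0.3427 = 1.083 mV.
(Unloaded: V_out = x·V_CC = 1.14 mV.)

V_out ≈ 1.08 mV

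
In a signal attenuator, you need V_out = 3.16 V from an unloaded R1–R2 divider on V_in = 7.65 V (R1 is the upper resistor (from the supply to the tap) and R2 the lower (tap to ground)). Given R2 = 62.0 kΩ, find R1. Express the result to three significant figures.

R1 ≈ 88.1 kΩ

V_out/V_in = R2/(R1+R2) = 0.4131.
Rearranging, R1 = R2·(1−k)/k = 62.0 × 1.421 = 88.09 kΩ.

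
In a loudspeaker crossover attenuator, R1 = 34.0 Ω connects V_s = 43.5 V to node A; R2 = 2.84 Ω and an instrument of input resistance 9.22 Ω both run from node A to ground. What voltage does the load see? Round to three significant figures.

First combine the lower leg with the load: R2 ‖ R_L = 2.171 Ω.
Now apply the divider: V_out = 43.5 × 0.06003 = 2.611 V.

V_out ≈ 2.61 V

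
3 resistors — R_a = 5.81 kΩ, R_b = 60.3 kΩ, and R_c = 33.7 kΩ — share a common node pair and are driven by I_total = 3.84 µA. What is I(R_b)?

Conductances: ΣG = 1/5.81 + 1/60.3 + 1/33.7 = 0.2184 (1/kΩ).
Current divider: I(R_b) = I_total · G_k/ΣG = 3.84 × (0.01658/0.2184) = 3.84 × 0.07594 = 0.2916 µA.

I ≈ 0.292 µA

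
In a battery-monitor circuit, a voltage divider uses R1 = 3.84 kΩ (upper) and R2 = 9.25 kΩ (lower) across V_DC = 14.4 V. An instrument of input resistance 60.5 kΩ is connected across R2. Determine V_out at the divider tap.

R2 ‖ R_L = (9.25 × 60.5)/(9.25 + 60.5) = 8.023 kΩ.
Now apply the divider: V_out = 14.4 × 0.6763 = 9.739 V.
(Unloaded it would be 10.2 V; the load pulls it down.)

V_out ≈ 9.74 V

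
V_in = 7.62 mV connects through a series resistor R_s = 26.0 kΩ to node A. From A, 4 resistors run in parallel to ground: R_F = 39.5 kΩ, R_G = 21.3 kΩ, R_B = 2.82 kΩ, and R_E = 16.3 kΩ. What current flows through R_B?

Parallel bank: R_p = 1/(1/39.5 + 1/21.3 + 1/2.82 + 1/16.3) = 2.048 kΩ.
Node voltage V_A = V_in · R_p/(R_s + R_p) = 7.62 × 0.07303 = 0.5565 mV.
I(R_B) = V_A / R_B = 0.5565/2.82 = 0.1973 µA.

I ≈ 0.197 µA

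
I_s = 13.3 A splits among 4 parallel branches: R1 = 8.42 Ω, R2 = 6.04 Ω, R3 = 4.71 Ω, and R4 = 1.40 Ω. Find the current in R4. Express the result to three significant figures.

Conductances: ΣG = 1/8.42 + 1/6.04 + 1/4.71 + 1/1.40 = 1.211 (1/Ω).
By the current-divider rule, I = I_s · G_k/ΣG = 13.3 × 0.5899 = 7.845 A.

I ≈ 7.85 A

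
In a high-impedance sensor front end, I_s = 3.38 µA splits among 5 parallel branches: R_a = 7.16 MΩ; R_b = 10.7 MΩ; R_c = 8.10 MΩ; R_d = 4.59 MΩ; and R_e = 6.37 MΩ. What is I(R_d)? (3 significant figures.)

Conductances: ΣG = 1/7.16 + 1/10.7 + 1/8.10 + 1/4.59 + 1/6.37 = 0.7314 (1/MΩ).
R_d takes the fraction G_k/ΣG = 0.2179/0.7314 = 0.2979, so I = 3.38 × 0.2979 = 1.007 µA.

I ≈ 1.01 µA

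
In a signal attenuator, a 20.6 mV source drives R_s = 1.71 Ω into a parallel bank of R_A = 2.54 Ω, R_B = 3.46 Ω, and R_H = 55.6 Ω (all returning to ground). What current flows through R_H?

I ≈ 0.169 mA

Combine the parallel branches: R_p = (1/2.54 + 1/3.46 + 1/55.6)⁻¹ = 1.427 Ω.
Node voltage V_A = V_CC · R_p/(R_s + R_p) = 20.6 × 0.4549 = 9.371 mV.
Branch current I = V_A/R_H = 9.371/55.6 = 0.1685 mA.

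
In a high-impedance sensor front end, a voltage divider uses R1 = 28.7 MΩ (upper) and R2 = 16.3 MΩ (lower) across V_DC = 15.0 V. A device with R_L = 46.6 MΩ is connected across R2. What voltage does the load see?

V_out ≈ 4.44 V

R2 ‖ R_L = (16.3 × 46.6)/(16.3 + 46.6) = 12.08 MΩ.
Then V_out = V_DC · R2'/(R1 + R2') = 15.0 × 12.08/40.78 = 4.442 V.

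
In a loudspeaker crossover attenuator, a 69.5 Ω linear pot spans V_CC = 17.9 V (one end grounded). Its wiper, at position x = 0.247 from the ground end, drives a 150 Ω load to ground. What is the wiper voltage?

V_out ≈ 4.07 V

The pot divides into 52.33 Ω above the wiper and 17.17 Ω below.
R_L loads the lower segment: effective lower R = 15.40 Ω.
V_out = 17.9 × 15.40/(52.33 + 15.40) = 4.071 V.
(Unloaded: V_out = x·V_CC = 4.42 V.)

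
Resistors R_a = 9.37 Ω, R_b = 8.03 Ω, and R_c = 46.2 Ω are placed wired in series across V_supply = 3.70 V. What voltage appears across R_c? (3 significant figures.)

V ≈ 2.69 V

Total series resistance ΣR = 9.37 + 8.03 + 46.2 = 63.60 Ω.
V = V_supply · R/ΣR = 3.70 × 0.7264 = 2.688 V.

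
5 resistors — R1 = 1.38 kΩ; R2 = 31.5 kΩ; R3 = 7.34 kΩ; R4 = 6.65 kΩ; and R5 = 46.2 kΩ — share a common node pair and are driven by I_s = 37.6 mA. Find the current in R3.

I ≈ 4.81 mA

Conductances: ΣG = 1/1.38 + 1/31.5 + 1/7.34 + 1/6.65 + 1/46.2 = 1.065 (1/kΩ).
By the current-divider rule, I = I_s · G_k/ΣG = 37.6 × 0.1280 = 4.812 mA.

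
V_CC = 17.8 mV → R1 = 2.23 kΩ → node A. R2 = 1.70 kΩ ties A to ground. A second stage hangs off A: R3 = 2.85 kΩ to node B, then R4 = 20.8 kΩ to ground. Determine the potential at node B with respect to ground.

The second stage (R3 + R4 = 23.65 kΩ) loads node A in parallel with R2.
Effective lower resistance at A: R2 ‖ 23.65 = 1.586 kΩ.
V_A = 17.8 × 1.586/(2.23 + 1.586) = 7.398 mV.
V_B = V_A × 0.8795 = 6.506 mV.

V_B ≈ 6.51 mV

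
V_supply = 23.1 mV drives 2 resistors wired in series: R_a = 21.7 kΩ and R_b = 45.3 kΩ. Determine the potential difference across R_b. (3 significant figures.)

Series total: ΣR = 21.7 + 45.3 = 67.00 kΩ.
By the voltage-divider rule, V = 23.1 × 45.30/67.00 = 15.62 mV.

V ≈ 15.6 mV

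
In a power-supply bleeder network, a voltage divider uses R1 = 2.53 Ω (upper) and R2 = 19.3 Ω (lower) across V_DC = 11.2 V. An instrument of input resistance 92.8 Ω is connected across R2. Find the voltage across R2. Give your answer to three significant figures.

R2 ‖ R_L = (19.3 × 92.8)/(19.3 + 92.8) = 15.98 Ω.
Now apply the divider: V_out = 11.2 × 0.8633 = 9.669 V.

V_out ≈ 9.67 V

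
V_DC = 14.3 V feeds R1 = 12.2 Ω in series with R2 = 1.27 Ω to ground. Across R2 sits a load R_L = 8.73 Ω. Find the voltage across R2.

V_out ≈ 1.19 V

The load sits in parallel with R2, giving an effective lower resistance R2' = R2·R_L/(R2+R_L) = 1.109 Ω.
Now apply the divider: V_out = 14.3 × 0.08331 = 1.191 V.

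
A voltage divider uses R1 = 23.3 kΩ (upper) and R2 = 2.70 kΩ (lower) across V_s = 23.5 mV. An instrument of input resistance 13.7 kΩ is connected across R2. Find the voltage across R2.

R2 ‖ R_L = (2.70 × 13.7)/(2.70 + 13.7) = 2.255 kΩ.
Now apply the divider: V_out = 23.5 × 0.08826 = 2.074 mV.

V_out ≈ 2.07 mV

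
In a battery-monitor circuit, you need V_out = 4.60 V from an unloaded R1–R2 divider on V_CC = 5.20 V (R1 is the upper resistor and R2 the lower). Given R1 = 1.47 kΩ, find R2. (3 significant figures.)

The divider ratio is R2/(R1+R2) = 4.60/5.20 = 0.8846.
Rearranging, R2 = R1·k/(1−k) = 1.47 × 7.667 = 11.27 kΩ.

R2 ≈ 11.3 kΩ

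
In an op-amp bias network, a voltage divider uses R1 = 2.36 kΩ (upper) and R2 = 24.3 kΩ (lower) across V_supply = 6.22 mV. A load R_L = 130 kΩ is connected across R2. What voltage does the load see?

V_out ≈ 5.58 mV

R2 ‖ R_L = (24.3 × 130)/(24.3 + 130) = 20.47 kΩ.
Then V_out = V_supply · R2'/(R1 + R2') = 6.22 × 20.47/22.83 = 5.577 mV.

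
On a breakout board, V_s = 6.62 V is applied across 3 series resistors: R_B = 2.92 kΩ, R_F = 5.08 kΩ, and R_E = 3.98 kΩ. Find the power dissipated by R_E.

P ≈ 1.22 mW

ΣR = 11.98 kΩ → I = 6.62/11.98 = 0.5526 mA.
P = I²R = 0.3054 × 3.98 = 1.215 mW.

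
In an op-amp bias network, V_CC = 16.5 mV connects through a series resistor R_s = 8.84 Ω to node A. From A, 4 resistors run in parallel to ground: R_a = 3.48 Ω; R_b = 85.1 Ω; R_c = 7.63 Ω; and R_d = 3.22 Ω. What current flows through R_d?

Combine the parallel branches: R_p = (1/3.48 + 1/85.1 + 1/7.63 + 1/3.22)⁻¹ = 1.350 Ω.
V_A by voltage divider: V_A = 16.5 × 1.350/(8.84 + 1.350) = 2.186 mV.
I(R_d) = V_A / R_d = 2.186/3.22 = 0.6789 mA.
(Equivalently: I_total = 1.619 mA, then current-divider fraction G_k/ΣG = 0.4193.)

I ≈ 0.679 mA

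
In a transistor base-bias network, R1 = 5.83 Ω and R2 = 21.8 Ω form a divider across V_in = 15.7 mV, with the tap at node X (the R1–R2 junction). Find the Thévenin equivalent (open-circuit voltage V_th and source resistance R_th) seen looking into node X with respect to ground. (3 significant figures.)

With X open, the divider is unloaded: V_th = 15.7 × 21.8/27.63 = 12.39 mV.
With V_in suppressed (replaced by a short), R_th = R1 ‖ R2 = (5.830 × 21.8)/(5.830 + 21.8) = 4.600 Ω.

V_th ≈ 12.4 mV, R_th ≈ 4.60 Ω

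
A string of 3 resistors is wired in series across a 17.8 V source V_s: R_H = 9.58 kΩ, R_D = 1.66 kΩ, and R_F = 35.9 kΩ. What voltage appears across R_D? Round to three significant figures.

V ≈ 0.627 V

Total series resistance ΣR = 9.58 + 1.66 + 35.9 = 47.14 kΩ.
V = V_s · R/ΣR = 17.8 × 0.03521 = 0.6268 V.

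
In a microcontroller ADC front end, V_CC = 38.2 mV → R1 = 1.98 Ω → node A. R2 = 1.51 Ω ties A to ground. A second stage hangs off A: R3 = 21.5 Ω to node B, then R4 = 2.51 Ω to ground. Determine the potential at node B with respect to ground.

V_B ≈ 1.67 mV

Node A sees R2 in parallel with the series input of stage 2, R3 + R4 = 24.01 Ω.
Effective lower resistance at A: R2 ‖ 24.01 = 1.421 Ω.
So V_A = 38.2 × 0.4178 = 15.96 mV.
Then the unloaded second divider: V_B = V_A × R4/(R3+R4) = 15.96 × 0.1045 = 1.668 mV.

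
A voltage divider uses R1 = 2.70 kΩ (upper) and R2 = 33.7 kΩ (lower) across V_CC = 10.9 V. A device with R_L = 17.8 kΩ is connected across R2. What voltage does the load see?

The load sits in parallel with R2, giving an effective lower resistance R2' = R2·R_L/(R2+R_L) = 11.65 kΩ.
Then V_out = V_CC · R2'/(R1 + R2') = 10.9 × 11.65/14.35 = 8.849 V.

V_out ≈ 8.85 V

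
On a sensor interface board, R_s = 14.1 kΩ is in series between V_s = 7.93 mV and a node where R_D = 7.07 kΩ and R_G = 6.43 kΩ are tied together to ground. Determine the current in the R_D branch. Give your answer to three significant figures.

Combine the parallel branches: R_p = (1/7.07 + 1/6.43)⁻¹ = 3.367 kΩ.
Node voltage V_A = V_s · R_p/(R_s + R_p) = 7.93 × 0.1928 = 1.529 mV.
Branch current I = V_A/R_D = 1.529/7.07 = 0.2162 µA.
(Equivalently: I_total = 0.4540 µA, then current-divider fraction G_k/ΣG = 0.4763.)

I ≈ 0.216 µA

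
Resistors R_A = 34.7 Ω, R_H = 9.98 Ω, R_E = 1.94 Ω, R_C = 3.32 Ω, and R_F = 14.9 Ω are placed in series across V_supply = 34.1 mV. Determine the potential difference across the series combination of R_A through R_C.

ΣR = 34.7 + 9.98 + 1.94 + 3.32 + 14.9 = 64.84 Ω.
R_{R_A..R_C} = 34.7 + 9.98 + 1.94 + 3.32 = 49.94 Ω.
V = V_supply · R/ΣR = 34.1 × 0.7702 = 26.26 mV.

V ≈ 26.3 mV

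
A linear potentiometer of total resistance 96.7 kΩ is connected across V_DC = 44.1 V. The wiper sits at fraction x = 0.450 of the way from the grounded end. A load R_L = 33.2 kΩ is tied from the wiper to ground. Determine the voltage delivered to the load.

Split the track: R_lower = x·R_p = 43.52 kΩ, R_upper = (1−x)·R_p = 53.19 kΩ.
R_L loads the lower segment: effective lower R = 18.83 kΩ.
Then V_out = V_DC · 18.83/(53.19 + 18.83) = 11.53 V.

V_out ≈ 11.5 V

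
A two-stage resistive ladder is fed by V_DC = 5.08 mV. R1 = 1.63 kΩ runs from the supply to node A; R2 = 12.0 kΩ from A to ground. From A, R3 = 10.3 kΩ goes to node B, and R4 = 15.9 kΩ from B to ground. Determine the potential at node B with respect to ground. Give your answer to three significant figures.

Node A sees R2 in parallel with the series input of stage 2, R3 + R4 = 26.20 kΩ.
R2 ‖ (R3+R4) = 8.230 kΩ.
V_A = 5.08 × 8.230/(1.63 + 8.230) = 4.240 mV.
Then the unloaded second divider: V_B = V_A × R4/(R3+R4) = 4.240 × 0.6069 = 2.573 mV.

V_B ≈ 2.57 mV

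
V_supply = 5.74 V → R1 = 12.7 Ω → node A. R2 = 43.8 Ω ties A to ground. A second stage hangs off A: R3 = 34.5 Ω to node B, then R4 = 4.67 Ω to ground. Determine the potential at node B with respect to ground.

Node A sees R2 in parallel with the series input of stage 2, R3 + R4 = 39.17 Ω.
R2 ‖ (R3+R4) = 20.68 Ω.
So V_A = 5.74 × 0.6195 = 3.556 V.
Then the unloaded second divider: V_B = V_A × R4/(R3+R4) = 3.556 × 0.1192 = 0.4240 V.

V_B ≈ 0.424 V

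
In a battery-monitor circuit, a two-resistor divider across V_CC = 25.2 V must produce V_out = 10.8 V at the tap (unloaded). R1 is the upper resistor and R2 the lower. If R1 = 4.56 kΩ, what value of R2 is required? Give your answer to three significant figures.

Required fraction k = V_out/V_CC = 0.4286.
Rearranging, R2 = R1·k/(1−k) = 4.56 × 0.7500 = 3.420 kΩ.

R2 ≈ 3.42 kΩ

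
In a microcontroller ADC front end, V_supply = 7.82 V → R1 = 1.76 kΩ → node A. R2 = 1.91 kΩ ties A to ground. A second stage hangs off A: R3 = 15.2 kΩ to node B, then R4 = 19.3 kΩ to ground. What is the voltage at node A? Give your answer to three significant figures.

The second stage (R3 + R4 = 34.50 kΩ) loads node A in parallel with R2.
Effective lower resistance at A: R2 ‖ 34.50 = 1.810 kΩ.
First divider: V_A = V_supply · 1.810/(1.76 + 1.810) = 3.965 V.

V_A ≈ 3.96 V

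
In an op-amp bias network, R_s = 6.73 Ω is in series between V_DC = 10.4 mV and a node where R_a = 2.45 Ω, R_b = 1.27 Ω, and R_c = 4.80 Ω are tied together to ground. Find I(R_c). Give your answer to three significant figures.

I ≈ 0.207 mA

Combine the parallel branches: R_p = (1/2.45 + 1/1.27 + 1/4.80)⁻¹ = 0.7123 Ω.
Node voltage V_A = V_DC · R_p/(R_s + R_p) = 10.4 × 0.09571 = 0.9954 mV.
Branch current I = V_A/R_c = 0.9954/4.80 = 0.2074 mA.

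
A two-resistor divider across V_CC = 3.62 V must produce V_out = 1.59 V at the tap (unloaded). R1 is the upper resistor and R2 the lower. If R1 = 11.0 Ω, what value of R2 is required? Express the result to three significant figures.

The divider ratio is R2/(R1+R2) = 1.59/3.62 = 0.4392.
So R2 = R1 · V_out/(V_CC − V_out) = 11.0 × 1.59/(3.62 − 1.59) = 11.0 × 0.7833 = 8.616 Ω.

R2 ≈ 8.62 Ω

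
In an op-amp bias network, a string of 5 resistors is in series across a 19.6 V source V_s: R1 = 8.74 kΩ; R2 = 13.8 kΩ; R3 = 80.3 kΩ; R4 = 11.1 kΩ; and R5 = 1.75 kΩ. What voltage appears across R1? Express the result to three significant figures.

V ≈ 1.48 V

Series total: ΣR = 8.74 + 13.8 + 80.3 + 11.1 + 1.75 = 115.7 kΩ.
By the voltage-divider rule, V = 19.6 × 8.740/115.7 = 1.481 V.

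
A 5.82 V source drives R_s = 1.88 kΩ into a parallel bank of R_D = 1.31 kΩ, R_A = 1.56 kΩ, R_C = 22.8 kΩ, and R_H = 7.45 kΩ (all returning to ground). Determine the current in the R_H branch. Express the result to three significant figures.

I ≈ 0.197 mA

Equivalent of the parallel group: R_p = 0.6319 kΩ.
V_A by voltage divider: V_A = 5.82 × 0.6319/(1.88 + 0.6319) = 1.464 V.
I(R_H) = V_A / R_H = 1.464/7.45 = 0.1965 mA.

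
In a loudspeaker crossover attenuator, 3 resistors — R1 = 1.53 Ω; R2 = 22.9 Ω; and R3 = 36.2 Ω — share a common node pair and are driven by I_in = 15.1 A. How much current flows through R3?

Conductances: ΣG = 1/1.53 + 1/22.9 + 1/36.2 = 0.7249 (1/Ω).
By the current-divider rule, I = I_in · G_k/ΣG = 15.1 × 0.03811 = 0.5754 A.

I ≈ 0.575 A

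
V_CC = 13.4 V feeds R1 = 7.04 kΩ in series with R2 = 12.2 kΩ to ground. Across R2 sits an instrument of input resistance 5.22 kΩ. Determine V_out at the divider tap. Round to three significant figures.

V_out ≈ 4.58 V

First combine the lower leg with the load: R2 ‖ R_L = 3.656 kΩ.
Voltage divider with the loaded lower leg: V_out = 13.4 × 3.656/(7.04 + 3.656) = 13.4 × 0.3418 = 4.580 V.
(Unloaded it would be 8.50 V; the load pulls it down.)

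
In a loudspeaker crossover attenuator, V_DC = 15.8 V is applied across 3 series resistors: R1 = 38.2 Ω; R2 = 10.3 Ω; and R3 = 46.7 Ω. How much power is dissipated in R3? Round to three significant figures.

Series current I = V_DC/ΣR = 15.8/95.20 = 0.1660 A.
P = I²R = 0.02754 × 46.7 = 1.286 W.

P ≈ 1.29 W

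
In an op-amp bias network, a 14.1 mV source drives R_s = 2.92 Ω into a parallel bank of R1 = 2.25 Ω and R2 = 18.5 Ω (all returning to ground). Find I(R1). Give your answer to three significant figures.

I ≈ 2.55 mA

Equivalent of the parallel group: R_p = 2.006 Ω.
V_A = 14.1 × 2.006/4.926 = 5.742 mV.
Branch current I = V_A/R1 = 5.742/2.25 = 2.552 mA.
(Equivalently: I_total = 2.862 mA, then current-divider fraction G_k/ΣG = 0.8916.)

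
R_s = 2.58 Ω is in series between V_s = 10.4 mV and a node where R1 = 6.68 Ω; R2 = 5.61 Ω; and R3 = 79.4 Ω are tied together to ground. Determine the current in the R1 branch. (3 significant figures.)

Parallel bank: R_p = 1/(1/6.68 + 1/5.61 + 1/79.4) = 2.936 Ω.
V_A = 10.4 × 2.936/5.516 = 5.536 mV.
I(R1) = V_A / R1 = 5.536/6.68 = 0.8287 mA.

I ≈ 0.829 mA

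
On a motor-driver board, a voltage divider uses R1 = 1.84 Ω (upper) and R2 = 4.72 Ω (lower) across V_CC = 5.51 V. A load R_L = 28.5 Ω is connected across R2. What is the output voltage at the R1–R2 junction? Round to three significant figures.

V_out ≈ 3.79 V

The load sits in parallel with R2, giving an effective lower resistance R2' = R2·R_L/(R2+R_L) = 4.049 Ω.
Then V_out = V_CC · R2'/(R1 + R2') = 5.51 × 4.049/5.889 = 3.789 V.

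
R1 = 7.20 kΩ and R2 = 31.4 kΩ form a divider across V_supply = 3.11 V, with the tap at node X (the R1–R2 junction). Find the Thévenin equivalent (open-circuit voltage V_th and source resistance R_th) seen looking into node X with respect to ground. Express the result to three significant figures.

V_th ≈ 2.53 V, R_th ≈ 5.86 kΩ

Open-circuit (no load on X): V_th = V_supply · R2/(R1 + R2) = 3.11 × 31.4/(7.200 + 31.4) = 2.530 V.
Looking into X with the source shorted: R_th = R1·R2/(R1+R2) = 7.200 × 31.4/38.60 = 5.857 kΩ.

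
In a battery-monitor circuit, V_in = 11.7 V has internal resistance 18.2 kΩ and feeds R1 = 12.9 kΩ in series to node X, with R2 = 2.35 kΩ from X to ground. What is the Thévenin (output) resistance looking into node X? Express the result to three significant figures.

R1' = 18.2 + 12.9 = 31.10 kΩ (source resistance + R1).
Zeroing V_in shorts the top of R1' to ground, so R_th = R1' ‖ R2 = 2.185 kΩ.

R_th ≈ 2.18 kΩ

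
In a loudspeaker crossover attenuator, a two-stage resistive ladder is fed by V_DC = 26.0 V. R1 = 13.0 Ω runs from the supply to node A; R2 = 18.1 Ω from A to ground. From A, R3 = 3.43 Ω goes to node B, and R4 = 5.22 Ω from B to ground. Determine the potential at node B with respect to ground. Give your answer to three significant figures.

Node A sees R2 in parallel with the series input of stage 2, R3 + R4 = 8.650 Ω.
Effective lower resistance at A: R2 ‖ 8.650 = 5.853 Ω.
V_A = 26.0 × 5.853/(13.0 + 5.853) = 8.072 V.
V_B = V_A × 0.6035 = 4.871 V.

V_B ≈ 4.87 V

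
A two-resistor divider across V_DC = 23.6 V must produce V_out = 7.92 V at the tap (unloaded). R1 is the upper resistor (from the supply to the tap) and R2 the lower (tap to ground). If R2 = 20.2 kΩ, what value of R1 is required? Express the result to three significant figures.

Required fraction k = V_out/V_DC = 0.3356.
So R1 = R2 · (V_DC/V_out − 1) = 20.2 × (23.6/7.92 − 1) = 20.2 × 1.980 = 39.99 kΩ.

R1 ≈ 40.0 kΩ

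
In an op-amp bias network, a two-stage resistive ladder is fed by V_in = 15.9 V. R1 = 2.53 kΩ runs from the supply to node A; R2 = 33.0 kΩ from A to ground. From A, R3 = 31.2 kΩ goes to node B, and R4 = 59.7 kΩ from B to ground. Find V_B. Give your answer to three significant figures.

Looking into the second stage from A: R3 + R4 = 90.90 kΩ appears in parallel with R2.
Effective lower resistance at A: R2 ‖ 90.90 = 24.21 kΩ.
V_A = 15.9 × 24.21/(2.53 + 24.21) = 14.40 V.
Then the unloaded second divider: V_B = V_A × R4/(R3+R4) = 14.40 × 0.6568 = 9.455 V.

V_B ≈ 9.45 V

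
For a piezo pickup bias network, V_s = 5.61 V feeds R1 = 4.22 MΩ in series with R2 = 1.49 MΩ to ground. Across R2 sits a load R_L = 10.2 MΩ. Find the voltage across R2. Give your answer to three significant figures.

First combine the lower leg with the load: R2 ‖ R_L = 1.300 MΩ.
Now apply the divider: V_out = 5.61 × 0.2355 = 1.321 V.
(Unloaded it would be 1.46 V; the load pulls it down.)

V_out ≈ 1.32 V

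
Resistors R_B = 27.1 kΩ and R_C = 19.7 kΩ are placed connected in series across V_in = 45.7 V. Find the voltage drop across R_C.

V ≈ 19.2 V

ΣR = 27.1 + 19.7 = 46.80 kΩ.
By the voltage-divider rule, V = 45.7 × 19.70/46.80 = 19.24 V.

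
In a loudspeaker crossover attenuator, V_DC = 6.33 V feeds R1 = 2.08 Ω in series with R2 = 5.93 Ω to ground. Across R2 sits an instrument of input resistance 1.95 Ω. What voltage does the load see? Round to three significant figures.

V_out ≈ 2.62 V

The load sits in parallel with R2, giving an effective lower resistance R2' = R2·R_L/(R2+R_L) = 1.467 Ω.
Then V_out = V_DC · R2'/(R1 + R2') = 6.33 × 1.467/3.547 = 2.618 V.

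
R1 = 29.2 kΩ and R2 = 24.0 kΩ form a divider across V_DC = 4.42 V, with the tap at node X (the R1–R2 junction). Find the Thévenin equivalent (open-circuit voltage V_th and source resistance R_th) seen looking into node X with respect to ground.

V_th ≈ 1.99 V, R_th ≈ 13.2 kΩ

Open-circuit (no load on X): V_th = V_DC · R2/(R1 + R2) = 4.42 × 24.0/(29.20 + 24.0) = 1.994 V.
Zeroing V_DC shorts the top of R1 to ground, so R_th = R1 ‖ R2 = 13.17 kΩ.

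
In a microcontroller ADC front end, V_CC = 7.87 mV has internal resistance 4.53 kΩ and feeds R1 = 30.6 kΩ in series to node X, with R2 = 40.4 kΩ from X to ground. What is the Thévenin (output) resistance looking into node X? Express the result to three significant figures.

R1' = 4.53 + 30.6 = 35.13 kΩ (source resistance + R1).
With V_CC suppressed (replaced by a short), R_th = R1' ‖ R2 = (35.13 × 40.4)/(35.13 + 40.4) = 18.79 kΩ.

R_th ≈ 18.8 kΩ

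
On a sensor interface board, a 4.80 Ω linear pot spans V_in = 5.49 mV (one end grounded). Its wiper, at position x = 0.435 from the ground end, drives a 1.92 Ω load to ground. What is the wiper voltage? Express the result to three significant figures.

The pot divides into 2.712 Ω above the wiper and 2.088 Ω below.
R_L loads the lower segment: effective lower R = 1.000 Ω.
V_out = 5.49 × 1.000/(2.712 + 1.000) = 1.479 mV.

V_out ≈ 1.48 mV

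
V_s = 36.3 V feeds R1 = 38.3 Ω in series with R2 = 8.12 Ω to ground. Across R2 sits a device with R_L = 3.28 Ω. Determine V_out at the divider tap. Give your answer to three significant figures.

The load sits in parallel with R2, giving an effective lower resistance R2' = R2·R_L/(R2+R_L) = 2.336 Ω.
Then V_out = V_s · R2'/(R1 + R2') = 36.3 × 2.336/40.64 = 2.087 V.
(Unloaded it would be 6.35 V; the load pulls it down.)

V_out ≈ 2.09 V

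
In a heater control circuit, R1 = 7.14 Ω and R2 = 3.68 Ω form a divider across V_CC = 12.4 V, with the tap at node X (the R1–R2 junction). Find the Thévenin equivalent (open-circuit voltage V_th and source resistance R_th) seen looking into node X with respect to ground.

V_th ≈ 4.22 V, R_th ≈ 2.43 Ω

Open-circuit (no load on X): V_th = V_CC · R2/(R1 + R2) = 12.4 × 3.68/(7.140 + 3.68) = 4.217 V.
With V_CC suppressed (replaced by a short), R_th = R1 ‖ R2 = (7.140 × 3.68)/(7.140 + 3.68) = 2.428 Ω.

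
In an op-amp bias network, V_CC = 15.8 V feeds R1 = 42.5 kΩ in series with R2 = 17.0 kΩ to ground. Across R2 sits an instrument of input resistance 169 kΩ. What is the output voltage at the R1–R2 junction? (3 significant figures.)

First combine the lower leg with the load: R2 ‖ R_L = 15.45 kΩ.
Voltage divider with the loaded lower leg: V_out = 15.8 × 15.45/(42.5 + 15.45) = 15.8 × 0.2666 = 4.212 V.
(Unloaded it would be 4.51 V; the load pulls it down.)

V_out ≈ 4.21 V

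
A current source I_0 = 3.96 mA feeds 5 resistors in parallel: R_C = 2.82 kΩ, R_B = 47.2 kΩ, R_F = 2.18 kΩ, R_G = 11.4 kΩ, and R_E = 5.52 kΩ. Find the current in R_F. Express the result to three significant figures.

I ≈ 1.65 mA

Conductances: ΣG = 1/2.82 + 1/47.2 + 1/2.18 + 1/11.4 + 1/5.52 = 1.103 (1/kΩ).
Current divider: I(R_F) = I_0 · G_k/ΣG = 3.96 × (0.4587/1.103) = 3.96 × 0.4157 = 1.646 mA.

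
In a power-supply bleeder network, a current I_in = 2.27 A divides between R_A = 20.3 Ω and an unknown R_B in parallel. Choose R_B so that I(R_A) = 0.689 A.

R_B ≈ 8.85 Ω

Two-branch current divider: I_A = I_in · R_B/(R_A + R_B).
With f = 0.3035, R_B = R_A · f/(1−f) = 20.3 × 0.4358 = 8.847 Ω.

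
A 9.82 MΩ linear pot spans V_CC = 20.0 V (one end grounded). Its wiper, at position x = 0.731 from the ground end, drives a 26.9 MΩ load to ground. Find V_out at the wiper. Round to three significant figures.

Lower segment x·R_p = 7.178 MΩ; upper segment (1−x)·R_p = 2.642 MΩ.
R_L loads the lower segment: effective lower R = 5.666 MΩ.
V_out = 20.0 × 5.666/(2.642 + 5.666) = 13.64 V.
(Unloaded: V_out = x·V_CC = 14.6 V.)

V_out ≈ 13.6 V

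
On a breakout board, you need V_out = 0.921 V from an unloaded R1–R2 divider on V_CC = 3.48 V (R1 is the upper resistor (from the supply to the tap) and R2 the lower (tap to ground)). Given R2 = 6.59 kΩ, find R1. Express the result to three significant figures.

The divider ratio is R2/(R1+R2) = 0.921/3.48 = 0.2647.
Rearranging, R1 = R2·(1−k)/k = 6.59 × 2.779 = 18.31 kΩ.

R1 ≈ 18.3 kΩ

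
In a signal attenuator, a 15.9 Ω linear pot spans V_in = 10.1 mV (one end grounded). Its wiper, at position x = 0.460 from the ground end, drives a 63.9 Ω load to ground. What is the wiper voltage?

The pot divides into 8.586 Ω above the wiper and 7.314 Ω below.
Lower segment in parallel with the load: 7.314 ‖ 63.9 = 6.563 Ω.
V_out = 10.1 × 6.563/(8.586 + 6.563) = 4.376 mV.

V_out ≈ 4.38 mV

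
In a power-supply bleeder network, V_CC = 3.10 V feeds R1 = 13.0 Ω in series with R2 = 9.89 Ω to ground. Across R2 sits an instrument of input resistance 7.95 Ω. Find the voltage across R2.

V_out ≈ 0.785 V

First combine the lower leg with the load: R2 ‖ R_L = 4.407 Ω.
Voltage divider with the loaded lower leg: V_out = 3.10 × 4.407/(13.0 + 4.407) = 3.10 × 0.2532 = 0.7849 V.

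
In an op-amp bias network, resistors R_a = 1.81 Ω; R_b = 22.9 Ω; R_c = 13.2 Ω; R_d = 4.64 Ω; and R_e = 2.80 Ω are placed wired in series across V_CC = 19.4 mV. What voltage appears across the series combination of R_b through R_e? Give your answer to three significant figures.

Series total: ΣR = 1.81 + 22.9 + 13.2 + 4.64 + 2.80 = 45.35 Ω.
R_{R_b..R_e} = 22.9 + 13.2 + 4.64 + 2.80 = 43.54 Ω.
V = V_CC · R/ΣR = 19.4 × 0.9601 = 18.63 mV.

V ≈ 18.6 mV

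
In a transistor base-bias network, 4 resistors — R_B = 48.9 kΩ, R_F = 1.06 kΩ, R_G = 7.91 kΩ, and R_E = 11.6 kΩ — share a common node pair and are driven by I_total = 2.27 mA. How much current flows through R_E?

I ≈ 0.166 mA

Conductances: ΣG = 1/48.9 + 1/1.06 + 1/7.91 + 1/11.6 = 1.176 (1/kΩ).
Current divider: I(R_E) = I_total · G_k/ΣG = 2.27 × (0.08621/1.176) = 2.27 × 0.07328 = 0.1663 mA.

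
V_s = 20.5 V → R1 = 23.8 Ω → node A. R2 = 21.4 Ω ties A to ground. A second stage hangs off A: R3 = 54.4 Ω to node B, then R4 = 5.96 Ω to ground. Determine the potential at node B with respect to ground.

V_B ≈ 0.808 V

Node A sees R2 in parallel with the series input of stage 2, R3 + R4 = 60.36 Ω.
Effective lower resistance at A: R2 ‖ 60.36 = 15.80 Ω.
So V_A = 20.5 × 0.3990 = 8.179 V.
Then the unloaded second divider: V_B = V_A × R4/(R3+R4) = 8.179 × 0.09874 = 0.8076 V.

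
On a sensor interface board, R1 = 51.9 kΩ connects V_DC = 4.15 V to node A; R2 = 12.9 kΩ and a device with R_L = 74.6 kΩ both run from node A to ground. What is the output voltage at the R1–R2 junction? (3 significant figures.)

First combine the lower leg with the load: R2 ‖ R_L = 11.00 kΩ.
Then V_out = V_DC · R2'/(R1 + R2') = 4.15 × 11.00/62.90 = 0.7257 V.

V_out ≈ 0.726 V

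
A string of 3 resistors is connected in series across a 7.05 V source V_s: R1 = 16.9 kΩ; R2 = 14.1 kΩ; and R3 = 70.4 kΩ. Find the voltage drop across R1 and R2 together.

V ≈ 2.16 V

Total series resistance ΣR = 16.9 + 14.1 + 70.4 = 101.4 kΩ.
R_{R1..R2} = 16.9 + 14.1 = 31.00 kΩ.
Voltage divider: V = V_s · (31.00 / 101.4) = 7.05 × 0.3057 = 2.155 V.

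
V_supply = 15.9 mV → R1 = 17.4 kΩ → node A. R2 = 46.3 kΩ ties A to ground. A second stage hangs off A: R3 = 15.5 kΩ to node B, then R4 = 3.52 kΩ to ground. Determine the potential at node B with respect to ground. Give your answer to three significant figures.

V_B ≈ 1.28 mV

The second stage (R3 + R4 = 19.02 kΩ) loads node A in parallel with R2.
R2 ‖ (R3+R4) = 13.48 kΩ.
So V_A = 15.9 × 0.4366 = 6.941 mV.
Stage 2 is unloaded, so V_B = V_A · R4/(R3+R4) = 6.941 × 3.52/19.02 = 1.285 mV.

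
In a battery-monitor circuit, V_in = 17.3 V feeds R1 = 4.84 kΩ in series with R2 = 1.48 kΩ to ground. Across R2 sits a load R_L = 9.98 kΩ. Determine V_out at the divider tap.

The load sits in parallel with R2, giving an effective lower resistance R2' = R2·R_L/(R2+R_L) = 1.289 kΩ.
Then V_out = V_in · R2'/(R1 + R2') = 17.3 × 1.289/6.129 = 3.638 V.

V_out ≈ 3.64 V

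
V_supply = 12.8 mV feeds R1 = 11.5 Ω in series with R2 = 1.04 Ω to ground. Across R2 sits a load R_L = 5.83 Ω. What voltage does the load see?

First combine the lower leg with the load: R2 ‖ R_L = 0.8826 Ω.
Voltage divider with the loaded lower leg: V_out = 12.8 × 0.8826/(11.5 + 0.8826) = 12.8 × 0.07127 = 0.9123 mV.
(Unloaded it would be 1.06 mV; the load pulls it down.)

V_out ≈ 0.912 mV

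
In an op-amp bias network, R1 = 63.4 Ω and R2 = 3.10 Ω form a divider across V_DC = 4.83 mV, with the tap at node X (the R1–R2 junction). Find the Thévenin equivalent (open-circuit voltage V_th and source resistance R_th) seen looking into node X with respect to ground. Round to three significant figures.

V_th ≈ 0.225 mV, R_th ≈ 2.96 Ω

Open-circuit (no load on X): V_th = V_DC · R2/(R1 + R2) = 4.83 × 3.10/(63.40 + 3.10) = 0.2252 mV.
Zeroing V_DC shorts the top of R1 to ground, so R_th = R1 ‖ R2 = 2.955 Ω.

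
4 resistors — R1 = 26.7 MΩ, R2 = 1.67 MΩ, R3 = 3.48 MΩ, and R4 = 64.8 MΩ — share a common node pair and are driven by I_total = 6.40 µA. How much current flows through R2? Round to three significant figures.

ΣG = 1/26.7 + 1/1.67 + 1/3.48 + 1/64.8 = 0.9390.
By the current-divider rule, I = I_total · G_k/ΣG = 6.40 × 0.6377 = 4.081 µA.

I ≈ 4.08 µA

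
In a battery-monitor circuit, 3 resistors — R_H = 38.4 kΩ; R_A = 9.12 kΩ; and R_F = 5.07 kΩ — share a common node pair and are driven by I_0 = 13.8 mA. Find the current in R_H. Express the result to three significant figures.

I ≈ 1.08 mA

Total conductance ΣG = 1/38.4 + 1/9.12 + 1/5.07 = 0.3329 (units of 1/kΩ).
Current divider: I(R_H) = I_0 · G_k/ΣG = 13.8 × (0.02604/0.3329) = 13.8 × 0.07822 = 1.079 mA.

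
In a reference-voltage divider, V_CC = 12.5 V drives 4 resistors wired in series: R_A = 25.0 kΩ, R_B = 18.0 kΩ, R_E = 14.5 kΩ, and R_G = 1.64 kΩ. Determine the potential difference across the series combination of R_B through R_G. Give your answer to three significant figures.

V ≈ 7.22 V

Series total: ΣR = 25.0 + 18.0 + 14.5 + 1.64 = 59.14 kΩ.
R_{R_B..R_G} = 18.0 + 14.5 + 1.64 = 34.14 kΩ.
Voltage divider: V = V_CC · (34.14 / 59.14) = 12.5 × 0.5773 = 7.216 V.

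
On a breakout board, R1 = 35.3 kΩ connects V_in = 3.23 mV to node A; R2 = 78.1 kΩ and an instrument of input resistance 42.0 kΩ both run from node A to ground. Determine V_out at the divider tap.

V_out ≈ 1.41 mV

The load sits in parallel with R2, giving an effective lower resistance R2' = R2·R_L/(R2+R_L) = 27.31 kΩ.
Voltage divider with the loaded lower leg: V_out = 3.23 × 27.31/(35.3 + 27.31) = 3.23 × 0.4362 = 1.409 mV.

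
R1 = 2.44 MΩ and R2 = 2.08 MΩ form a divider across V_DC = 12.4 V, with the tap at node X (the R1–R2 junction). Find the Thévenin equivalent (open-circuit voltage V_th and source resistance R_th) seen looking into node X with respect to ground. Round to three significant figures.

V_th ≈ 5.71 V, R_th ≈ 1.12 MΩ

Open-circuit (no load on X): V_th = V_DC · R2/(R1 + R2) = 12.4 × 2.08/(2.440 + 2.08) = 5.706 V.
With V_DC suppressed (replaced by a short), R_th = R1 ‖ R2 = (2.440 × 2.08)/(2.440 + 2.08) = 1.123 MΩ.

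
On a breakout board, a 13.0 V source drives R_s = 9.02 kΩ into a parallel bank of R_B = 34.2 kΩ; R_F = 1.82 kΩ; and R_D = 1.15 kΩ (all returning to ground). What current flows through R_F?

I ≈ 0.508 mA

Equivalent of the parallel group: R_p = 0.6905 kΩ.
Node voltage V_A = V_in · R_p/(R_s + R_p) = 13.0 × 0.07111 = 0.9244 V.
I(R_F) = V_A / R_F = 0.9244/1.82 = 0.5079 mA.
(Equivalently: I_total = 1.339 mA, then current-divider fraction G_k/ΣG = 0.3794.)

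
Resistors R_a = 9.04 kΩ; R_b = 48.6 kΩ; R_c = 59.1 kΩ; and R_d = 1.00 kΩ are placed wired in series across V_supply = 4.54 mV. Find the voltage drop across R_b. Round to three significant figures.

ΣR = 9.04 + 48.6 + 59.1 + 1.00 = 117.7 kΩ.
V = V_supply · R/ΣR = 4.54 × 0.4128 = 1.874 mV.

V ≈ 1.87 mV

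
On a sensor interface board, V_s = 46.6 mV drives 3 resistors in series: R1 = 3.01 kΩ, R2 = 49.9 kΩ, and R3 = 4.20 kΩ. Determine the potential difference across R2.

V ≈ 40.7 mV

ΣR = 3.01 + 49.9 + 4.20 = 57.11 kΩ.
By the voltage-divider rule, V = 46.6 × 49.90/57.11 = 40.72 mV.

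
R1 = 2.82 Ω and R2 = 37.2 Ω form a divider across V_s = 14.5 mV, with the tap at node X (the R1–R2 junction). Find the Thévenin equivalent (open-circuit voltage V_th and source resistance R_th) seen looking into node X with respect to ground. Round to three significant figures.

V_th ≈ 13.5 mV, R_th ≈ 2.62 Ω

V_th is the unloaded tap voltage: V_s · R2/(R1+R2) = 14.5 × 0.9295 = 13.48 mV.
Looking into X with the source shorted: R_th = R1·R2/(R1+R2) = 2.820 × 37.2/40.02 = 2.621 Ω.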